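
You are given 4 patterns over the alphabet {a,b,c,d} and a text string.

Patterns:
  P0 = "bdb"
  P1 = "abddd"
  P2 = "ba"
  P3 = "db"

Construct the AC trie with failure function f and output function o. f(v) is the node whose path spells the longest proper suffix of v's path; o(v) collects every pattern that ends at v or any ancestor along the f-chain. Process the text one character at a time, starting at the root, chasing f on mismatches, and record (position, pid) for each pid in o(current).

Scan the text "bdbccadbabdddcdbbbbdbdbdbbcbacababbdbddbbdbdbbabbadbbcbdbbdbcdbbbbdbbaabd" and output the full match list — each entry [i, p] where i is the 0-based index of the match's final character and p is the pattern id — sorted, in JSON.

Construct AC machine:
Trie (insert patterns):
  n0 'ε': a→4 b→1 d→10
  n1 'b': a→9 d→2
  n2 'bd': b→3
  n3 'bdb': ·  ←P0
  n4 'a': b→5
  n5 'ab': d→6
  n6 'abd': d→7
  n7 'abdd': d→8
  n8 'abddd': ·  ←P1
  n9 'ba': ·  ←P2
  n10 'd': b→11
  n11 'db': ·  ←P3

Failure links (BFS by depth):
  n1('b'): parent n0 fail=0; on 'b' 0 → fail=0;  out ∅∪∅=∅
  n4('a'): parent n0 fail=0; on 'a' 0 → fail=0;  out ∅∪∅=∅
  n10('d'): parent n0 fail=0; on 'd' 0 → fail=0;  out ∅∪∅=∅
  n2('bd'): parent n1 fail=0; on 'd' 0 → fail=10;  out ∅∪∅=∅
  n5('ab'): parent n4 fail=0; on 'b' 0 → fail=1;  out ∅∪∅=∅
  n9('ba'): parent n1 fail=0; on 'a' 0 → fail=4;  out {2}∪∅={2}
  n11('db'): parent n10 fail=0; on 'b' 0 → fail=1;  out {3}∪∅={3}
  n3('bdb'): parent n2 fail=10; on 'b' 10 → fail=11;  out {0}∪{3}={0,3}
  n6('abd'): parent n5 fail=1; on 'd' 1 → fail=2;  out ∅∪∅=∅
  n7('abdd'): parent n6 fail=2; on 'd' 2→10→0 → fail=10;  out ∅∪∅=∅
  n8('abddd'): parent n7 fail=10; on 'd' 10→0 → fail=10;  out {1}∪∅={1}

Text stream:
pos 0 'b': at 1
pos 1 'd': at 2
pos 2 'b': at 3  ** P0@[0:2],P3@[1:2]
pos 3 'c': at 0 ·f
pos 4 'c': at 0
pos 5 'a': at 4
pos 6 'd': at 10 ·f
pos 7 'b': at 11  ** P3@[6:7]
pos 8 'a': at 9 ·f  ** P2@[7:8]
pos 9 'b': at 5 ·f
pos 10 'd': at 6
pos 11 'd': at 7
pos 12 'd': at 8  ** P1@[8:12]
pos 13 'c': at 0 ·f
pos 14 'd': at 10
pos 15 'b': at 11  ** P3@[14:15]
pos 16 'b': at 1 ·f
pos 17 'b': at 1 ·f
pos 18 'b': at 1 ·f
pos 19 'd': at 2
pos 20 'b': at 3  ** P0@[18:20],P3@[19:20]
pos 21 'd': at 2 ·f
pos 22 'b': at 3  ** P0@[20:22],P3@[21:22]
pos 23 'd': at 2 ·f
pos 24 'b': at 3  ** P0@[22:24],P3@[23:24]
pos 25 'b': at 1 ·f
pos 26 'c': at 0 ·f
pos 27 'b': at 1
pos 28 'a': at 9  ** P2@[27:28]
pos 29 'c': at 0 ·f
pos 30 'a': at 4
pos 31 'b': at 5
pos 32 'a': at 9 ·f  ** P2@[31:32]
pos 33 'b': at 5 ·f
pos 34 'b': at 1 ·f
pos 35 'd': at 2
pos 36 'b': at 3  ** P0@[34:36],P3@[35:36]
pos 37 'd': at 2 ·f
pos 38 'd': at 10 ·f
pos 39 'b': at 11  ** P3@[38:39]
pos 40 'b': at 1 ·f
pos 41 'd': at 2
pos 42 'b': at 3  ** P0@[40:42],P3@[41:42]
pos 43 'd': at 2 ·f
pos 44 'b': at 3  ** P0@[42:44],P3@[43:44]
pos 45 'b': at 1 ·f
pos 46 'a': at 9  ** P2@[45:46]
pos 47 'b': at 5 ·f
pos 48 'b': at 1 ·f
pos 49 'a': at 9  ** P2@[48:49]
pos 50 'd': at 10 ·f
pos 51 'b': at 11  ** P3@[50:51]
pos 52 'b': at 1 ·f
pos 53 'c': at 0 ·f
pos 54 'b': at 1
pos 55 'd': at 2
pos 56 'b': at 3  ** P0@[54:56],P3@[55:56]
pos 57 'b': at 1 ·f
pos 58 'd': at 2
pos 59 'b': at 3  ** P0@[57:59],P3@[58:59]
pos 60 'c': at 0 ·f
pos 61 'd': at 10
pos 62 'b': at 11  ** P3@[61:62]
pos 63 'b': at 1 ·f
pos 64 'b': at 1 ·f
pos 65 'b': at 1 ·f
pos 66 'd': at 2
pos 67 'b': at 3  ** P0@[65:67],P3@[66:67]
pos 68 'b': at 1 ·f
pos 69 'a': at 9  ** P2@[68:69]
pos 70 'a': at 4 ·f
pos 71 'b': at 5
pos 72 'd': at 6

Matches: [[2,0],[2,3],[7,3],[8,2],[12,1],[15,3],[20,0],[20,3],[22,0],[22,3],[24,0],[24,3],[28,2],[32,2],[36,0],[36,3],[39,3],[42,0],[42,3],[44,0],[44,3],[46,2],[49,2],[51,3],[56,0],[56,3],[59,0],[59,3],[62,3],[67,0],[67,3],[69,2]]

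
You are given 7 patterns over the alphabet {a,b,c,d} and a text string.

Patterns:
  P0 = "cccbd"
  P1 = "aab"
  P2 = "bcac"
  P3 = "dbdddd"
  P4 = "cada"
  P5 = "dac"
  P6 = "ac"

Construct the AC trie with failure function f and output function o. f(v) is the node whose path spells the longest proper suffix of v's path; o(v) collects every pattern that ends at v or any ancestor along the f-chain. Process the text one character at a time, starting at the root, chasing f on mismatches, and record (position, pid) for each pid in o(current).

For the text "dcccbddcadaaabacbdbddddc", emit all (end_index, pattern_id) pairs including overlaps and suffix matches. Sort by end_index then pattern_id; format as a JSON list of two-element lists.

Build:
Trie (insert patterns):
  0='ε' goto a→6 b→9 c→1 d→13
  1='c' goto a→19 c→2
  2='cc' goto c→3
  3='ccc' goto b→4
  4='cccb' goto d→5
  5='cccbd' goto ·  [P0 ends]
  6='a' goto a→7 c→24
  7='aa' goto b→8
  8='aab' goto ·  [P1 ends]
  9='b' goto c→10
  10='bc' goto a→11
  11='bca' goto c→12
  12='bcac' goto ·  [P2 ends]
  13='d' goto a→22 b→14
  14='db' goto d→15
  15='dbd' goto d→16
  16='dbdd' goto d→17
  17='dbddd' goto d→18
  18='dbdddd' goto ·  [P3 ends]
  19='ca' goto d→20
  20='cad' goto a→21
  21='cada' goto ·  [P4 ends]
  22='da' goto c→23
  23='dac' goto ·  [P5 ends]
  24='ac' goto ·  [P6 ends]

BFS fail/out derivation:
  fail(1) 'c': from fail(0)=0 chase 'c': 0 ⇒ 0;  out=∅∪out(0)=∅
  fail(6) 'a': from fail(0)=0 chase 'a': 0 ⇒ 0;  out=∅∪out(0)=∅
  fail(9) 'b': from fail(0)=0 chase 'b': 0 ⇒ 0;  out=∅∪out(0)=∅
  fail(13) 'd': from fail(0)=0 chase 'd': 0 ⇒ 0;  out=∅∪out(0)=∅
  fail(2) 'cc': from fail(1)=0 chase 'c': 0 ⇒ 1;  out=∅∪out(1)=∅
  fail(7) 'aa': from fail(6)=0 chase 'a': 0 ⇒ 6;  out=∅∪out(6)=∅
  fail(10) 'bc': from fail(9)=0 chase 'c': 0 ⇒ 1;  out=∅∪out(1)=∅
  fail(14) 'db': from fail(13)=0 chase 'b': 0 ⇒ 9;  out=∅∪out(9)=∅
  fail(19) 'ca': from fail(1)=0 chase 'a': 0 ⇒ 6;  out=∅∪out(6)=∅
  fail(22) 'da': from fail(13)=0 chase 'a': 0 ⇒ 6;  out=∅∪out(6)=∅
  fail(24) 'ac': from fail(6)=0 chase 'c': 0 ⇒ 1;  out={6}∪out(1)={6}
  fail(3) 'ccc': from fail(2)=1 chase 'c': 1 ⇒ 2;  out=∅∪out(2)=∅
  fail(8) 'aab': from fail(7)=6 chase 'b': 6→0 ⇒ 9;  out={1}∪out(9)={1}
  fail(11) 'bca': from fail(10)=1 chase 'a': 1 ⇒ 19;  out=∅∪out(19)=∅
  fail(15) 'dbd': from fail(14)=9 chase 'd': 9→0 ⇒ 13;  out=∅∪out(13)=∅
  fail(20) 'cad': from fail(19)=6 chase 'd': 6→0 ⇒ 13;  out=∅∪out(13)=∅
  fail(23) 'dac': from fail(22)=6 chase 'c': 6 ⇒ 24;  out={5}∪out(24)={5,6}
  fail(4) 'cccb': from fail(3)=2 chase 'b': 2→1→0 ⇒ 9;  out=∅∪out(9)=∅
  fail(12) 'bcac': from fail(11)=19 chase 'c': 19→6 ⇒ 24;  out={2}∪out(24)={2,6}
  fail(16) 'dbdd': from fail(15)=13 chase 'd': 13→0 ⇒ 13;  out=∅∪out(13)=∅
  fail(21) 'cada': from fail(20)=13 chase 'a': 13 ⇒ 22;  out={4}∪out(22)={4}
  fail(5) 'cccbd': from fail(4)=9 chase 'd': 9→0 ⇒ 13;  out={0}∪out(13)={0}
  fail(17) 'dbddd': from fail(16)=13 chase 'd': 13→0 ⇒ 13;  out=∅∪out(13)=∅
  fail(18) 'dbdddd': from fail(17)=13 chase 'd': 13→0 ⇒ 13;  out={3}∪out(13)={3}

Scan:
pos 0 'd': at 13
pos 1 'c': at 1 (via fail)
pos 2 'c': at 2
pos 3 'c': at 3
pos 4 'b': at 4
pos 5 'd': at 5  ** P0@[1:5]
pos 6 'd': at 13 (via fail)
pos 7 'c': at 1 (via fail)
pos 8 'a': at 19
pos 9 'd': at 20
pos 10 'a': at 21  ** P4@[7:10]
pos 11 'a': at 7 (via fail)
pos 12 'a': at 7 (via fail)
pos 13 'b': at 8  ** P1@[11:13]
pos 14 'a': at 6 (via fail)
pos 15 'c': at 24  ** P6@[14:15]
pos 16 'b': at 9 (via fail)
pos 17 'd': at 13 (via fail)
pos 18 'b': at 14
pos 19 'd': at 15
pos 20 'd': at 16
pos 21 'd': at 17
pos 22 'd': at 18  ** P3@[17:22]
pos 23 'c': at 1 (via fail)

Result: [[5,0],[10,4],[13,1],[15,6],[22,3]]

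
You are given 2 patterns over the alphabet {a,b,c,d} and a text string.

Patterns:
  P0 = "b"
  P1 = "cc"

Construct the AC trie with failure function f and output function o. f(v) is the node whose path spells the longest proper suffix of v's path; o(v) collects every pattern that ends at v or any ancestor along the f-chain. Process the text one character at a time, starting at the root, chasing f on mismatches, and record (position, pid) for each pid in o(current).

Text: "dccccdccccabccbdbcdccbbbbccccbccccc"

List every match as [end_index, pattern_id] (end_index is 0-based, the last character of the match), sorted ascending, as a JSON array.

Construct AC machine:
Trie (insert patterns):
  0='ε' goto b→1 c→2
  1='b' goto ·  ←P0
  2='c' goto c→3
  3='cc' goto ·  ←P1

Failure links (BFS by depth):
  fail(1) 'b': from fail(0)=0 chase 'b': 0 ⇒ 0;  out={0}∪out(0)={0}
  fail(2) 'c': from fail(0)=0 chase 'c': 0 ⇒ 0;  out=∅∪out(0)=∅
  fail(3) 'cc': from fail(2)=0 chase 'c': 0 ⇒ 2;  out={1}∪out(2)={1}

Run:
[0] read 'd'  n0⇒n0
[1] read 'c'  n0⇒n2
[2] read 'c'  n2⇒n3  → match P1@[1:2]
[3] read 'c'  n3⇒n3 (via fail)  → match P1@[2:3]
[4] read 'c'  n3⇒n3 (via fail)  → match P1@[3:4]
[5] read 'd'  n3⇒n0 (via fail)
[6] read 'c'  n0⇒n2
[7] read 'c'  n2⇒n3  → match P1@[6:7]
[8] read 'c'  n3⇒n3 (via fail)  → match P1@[7:8]
[9] read 'c'  n3⇒n3 (via fail)  → match P1@[8:9]
[10] read 'a'  n3⇒n0 (via fail)
[11] read 'b'  n0⇒n1  → match P0@[11:11]
[12] read 'c'  n1⇒n2 (via fail)
[13] read 'c'  n2⇒n3  → match P1@[12:13]
[14] read 'b'  n3⇒n1 (via fail)  → match P0@[14:14]
[15] read 'd'  n1⇒n0 (via fail)
[16] read 'b'  n0⇒n1  → match P0@[16:16]
[17] read 'c'  n1⇒n2 (via fail)
[18] read 'd'  n2⇒n0 (via fail)
[19] read 'c'  n0⇒n2
[20] read 'c'  n2⇒n3  → match P1@[19:20]
[21] read 'b'  n3⇒n1 (via fail)  → match P0@[21:21]
[22] read 'b'  n1⇒n1 (via fail)  → match P0@[22:22]
[23] read 'b'  n1⇒n1 (via fail)  → match P0@[23:23]
[24] read 'b'  n1⇒n1 (via fail)  → match P0@[24:24]
[25] read 'c'  n1⇒n2 (via fail)
[26] read 'c'  n2⇒n3  → match P1@[25:26]
[27] read 'c'  n3⇒n3 (via fail)  → match P1@[26:27]
[28] read 'c'  n3⇒n3 (via fail)  → match P1@[27:28]
[29] read 'b'  n3⇒n1 (via fail)  → match P0@[29:29]
[30] read 'c'  n1⇒n2 (via fail)
[31] read 'c'  n2⇒n3  → match P1@[30:31]
[32] read 'c'  n3⇒n3 (via fail)  → match P1@[31:32]
[33] read 'c'  n3⇒n3 (via fail)  → match P1@[32:33]
[34] read 'c'  n3⇒n3 (via fail)  → match P1@[33:34]

All matches (sorted): [[2,1],[3,1],[4,1],[7,1],[8,1],[9,1],[11,0],[13,1],[14,0],[16,0],[20,1],[21,0],[22,0],[23,0],[24,0],[26,1],[27,1],[28,1],[29,0],[31,1],[32,1],[33,1],[34,1]]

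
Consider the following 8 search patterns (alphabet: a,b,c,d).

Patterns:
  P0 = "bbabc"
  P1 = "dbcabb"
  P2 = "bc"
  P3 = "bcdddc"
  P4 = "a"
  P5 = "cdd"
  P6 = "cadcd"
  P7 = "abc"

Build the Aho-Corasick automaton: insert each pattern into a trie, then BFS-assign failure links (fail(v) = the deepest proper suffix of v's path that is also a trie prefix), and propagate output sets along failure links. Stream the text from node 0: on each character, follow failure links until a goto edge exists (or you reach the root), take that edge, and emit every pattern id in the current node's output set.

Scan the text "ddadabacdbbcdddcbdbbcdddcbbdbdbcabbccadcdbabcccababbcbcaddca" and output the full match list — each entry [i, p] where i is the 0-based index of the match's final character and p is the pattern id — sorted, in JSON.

Construct AC machine:
Trie (insert patterns):
  0='ε' goto a→17 b→1 c→18 d→6
  1='b' goto b→2 c→12
  2='bb' goto a→3
  3='bba' goto b→4
  4='bbab' goto c→5
  5='bbabc' goto ·  ←P0
  6='d' goto b→7
  7='db' goto c→8
  8='dbc' goto a→9
  9='dbca' goto b→10
  10='dbcab' goto b→11
  11='dbcabb' goto ·  ←P1
  12='bc' goto d→13  ←P2
  13='bcd' goto d→14
  14='bcdd' goto d→15
  15='bcddd' goto c→16
  16='bcdddc' goto ·  ←P3
  17='a' goto b→25  ←P4
  18='c' goto a→21 d→19
  19='cd' goto d→20
  20='cdd' goto ·  ←P5
  21='ca' goto d→22
  22='cad' goto c→23
  23='cadc' goto d→24
  24='cadcd' goto ·  ←P6
  25='ab' goto c→26
  26='abc' goto ·  ←P7

BFS fail/out derivation:
  n1('b'): parent n0 fail=0; on 'b' 0 → fail=0;  out ∅∪∅=∅
  n6('d'): parent n0 fail=0; on 'd' 0 → fail=0;  out ∅∪∅=∅
  n17('a'): parent n0 fail=0; on 'a' 0 → fail=0;  out {4}∪∅={4}
  n18('c'): parent n0 fail=0; on 'c' 0 → fail=0;  out ∅∪∅=∅
  n2('bb'): parent n1 fail=0; on 'b' 0 → fail=1;  out ∅∪∅=∅
  n7('db'): parent n6 fail=0; on 'b' 0 → fail=1;  out ∅∪∅=∅
  n12('bc'): parent n1 fail=0; on 'c' 0 → fail=18;  out {2}∪∅={2}
  n19('cd'): parent n18 fail=0; on 'd' 0 → fail=6;  out ∅∪∅=∅
  n21('ca'): parent n18 fail=0; on 'a' 0 → fail=17;  out ∅∪{4}={4}
  n25('ab'): parent n17 fail=0; on 'b' 0 → fail=1;  out ∅∪∅=∅
  n3('bba'): parent n2 fail=1; on 'a' 1→0 → fail=17;  out ∅∪{4}={4}
  n8('dbc'): parent n7 fail=1; on 'c' 1 → fail=12;  out ∅∪{2}={2}
  n13('bcd'): parent n12 fail=18; on 'd' 18 → fail=19;  out ∅∪∅=∅
  n20('cdd'): parent n19 fail=6; on 'd' 6→0 → fail=6;  out {5}∪∅={5}
  n22('cad'): parent n21 fail=17; on 'd' 17→0 → fail=6;  out ∅∪∅=∅
  n26('abc'): parent n25 fail=1; on 'c' 1 → fail=12;  out {7}∪{2}={2,7}
  n4('bbab'): parent n3 fail=17; on 'b' 17 → fail=25;  out ∅∪∅=∅
  n9('dbca'): parent n8 fail=12; on 'a' 12→18 → fail=21;  out ∅∪{4}={4}
  n14('bcdd'): parent n13 fail=19; on 'd' 19 → fail=20;  out ∅∪{5}={5}
  n23('cadc'): parent n22 fail=6; on 'c' 6→0 → fail=18;  out ∅∪∅=∅
  n5('bbabc'): parent n4 fail=25; on 'c' 25 → fail=26;  out {0}∪{2,7}={0,2,7}
  n10('dbcab'): parent n9 fail=21; on 'b' 21→17 → fail=25;  out ∅∪∅=∅
  n15('bcddd'): parent n14 fail=20; on 'd' 20→6→0 → fail=6;  out ∅∪∅=∅
  n24('cadcd'): parent n23 fail=18; on 'd' 18 → fail=19;  out {6}∪∅={6}
  n11('dbcabb'): parent n10 fail=25; on 'b' 25→1 → fail=2;  out {1}∪∅={1}
  n16('bcdddc'): parent n15 fail=6; on 'c' 6→0 → fail=18;  out {3}∪∅={3}

Run:
i=0 'd': node 0→6
i=1 'd': node 6→6 ·f
i=2 'a': node 6→17 ·f  ** P4@[2:2]
i=3 'd': node 17→6 ·f
i=4 'a': node 6→17 ·f  ** P4@[4:4]
i=5 'b': node 17→25
i=6 'a': node 25→17 ·f  ** P4@[6:6]
i=7 'c': node 17→18 ·f
i=8 'd': node 18→19
i=9 'b': node 19→7 ·f
i=10 'b': node 7→2 ·f
i=11 'c': node 2→12 ·f  ** P2@[10:11]
i=12 'd': node 12→13
i=13 'd': node 13→14  ** P5@[11:13]
i=14 'd': node 14→15
i=15 'c': node 15→16  ** P3@[10:15]
i=16 'b': node 16→1 ·f
i=17 'd': node 1→6 ·f
i=18 'b': node 6→7
i=19 'b': node 7→2 ·f
i=20 'c': node 2→12 ·f  ** P2@[19:20]
i=21 'd': node 12→13
i=22 'd': node 13→14  ** P5@[20:22]
i=23 'd': node 14→15
i=24 'c': node 15→16  ** P3@[19:24]
i=25 'b': node 16→1 ·f
i=26 'b': node 1→2
i=27 'd': node 2→6 ·f
i=28 'b': node 6→7
i=29 'd': node 7→6 ·f
i=30 'b': node 6→7
i=31 'c': node 7→8  ** P2@[30:31]
i=32 'a': node 8→9  ** P4@[32:32]
i=33 'b': node 9→10
i=34 'b': node 10→11  ** P1@[29:34]
i=35 'c': node 11→12 ·f  ** P2@[34:35]
i=36 'c': node 12→18 ·f
i=37 'a': node 18→21  ** P4@[37:37]
i=38 'd': node 21→22
i=39 'c': node 22→23
i=40 'd': node 23→24  ** P6@[36:40]
i=41 'b': node 24→7 ·f
i=42 'a': node 7→17 ·f  ** P4@[42:42]
i=43 'b': node 17→25
i=44 'c': node 25→26  ** P2@[43:44],P7@[42:44]
i=45 'c': node 26→18 ·f
i=46 'c': node 18→18 ·f
i=47 'a': node 18→21  ** P4@[47:47]
i=48 'b': node 21→25 ·f
i=49 'a': node 25→17 ·f  ** P4@[49:49]
i=50 'b': node 17→25
i=51 'b': node 25→2 ·f
i=52 'c': node 2→12 ·f  ** P2@[51:52]
i=53 'b': node 12→1 ·f
i=54 'c': node 1→12  ** P2@[53:54]
i=55 'a': node 12→21 ·f  ** P4@[55:55]
i=56 'd': node 21→22
i=57 'd': node 22→6 ·f
i=58 'c': node 6→18 ·f
i=59 'a': node 18→21  ** P4@[59:59]

Result: [[2,4],[4,4],[6,4],[11,2],[13,5],[15,3],[20,2],[22,5],[24,3],[31,2],[32,4],[34,1],[35,2],[37,4],[40,6],[42,4],[44,2],[44,7],[47,4],[49,4],[52,2],[54,2],[55,4],[59,4]]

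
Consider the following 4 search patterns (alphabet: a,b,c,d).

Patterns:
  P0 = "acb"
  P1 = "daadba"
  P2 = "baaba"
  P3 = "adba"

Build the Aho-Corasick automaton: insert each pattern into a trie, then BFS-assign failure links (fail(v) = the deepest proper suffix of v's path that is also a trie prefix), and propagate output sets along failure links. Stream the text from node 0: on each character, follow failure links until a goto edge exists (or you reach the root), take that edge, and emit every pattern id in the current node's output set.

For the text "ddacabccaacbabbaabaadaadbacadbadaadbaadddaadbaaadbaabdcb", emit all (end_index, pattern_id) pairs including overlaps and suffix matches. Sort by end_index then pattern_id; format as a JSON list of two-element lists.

Build:
Trie nodes:
  n0 'ε': a→1 b→10 d→4
  n1 'a': c→2 d→15
  n2 'ac': b→3
  n3 'acb': ·  ←P0
  n4 'd': a→5
  n5 'da': a→6
  n6 'daa': d→7
  n7 'daad': b→8
  n8 'daadb': a→9
  n9 'daadba': ·  ←P1
  n10 'b': a→11
  n11 'ba': a→12
  n12 'baa': b→13
  n13 'baab': a→14
  n14 'baaba': ·  ←P2
  n15 'ad': b→16
  n16 'adb': a→17
  n17 'adba': ·  ←P3

BFS fail/out derivation:
  fail(1) 'a': from fail(0)=0 chase 'a': 0 ⇒ 0;  out=∅∪out(0)=∅
  fail(4) 'd': from fail(0)=0 chase 'd': 0 ⇒ 0;  out=∅∪out(0)=∅
  fail(10) 'b': from fail(0)=0 chase 'b': 0 ⇒ 0;  out=∅∪out(0)=∅
  fail(2) 'ac': from fail(1)=0 chase 'c': 0 ⇒ 0;  out=∅∪out(0)=∅
  fail(5) 'da': from fail(4)=0 chase 'a': 0 ⇒ 1;  out=∅∪out(1)=∅
  fail(11) 'ba': from fail(10)=0 chase 'a': 0 ⇒ 1;  out=∅∪out(1)=∅
  fail(15) 'ad': from fail(1)=0 chase 'd': 0 ⇒ 4;  out=∅∪out(4)=∅
  fail(3) 'acb': from fail(2)=0 chase 'b': 0 ⇒ 10;  out={0}∪out(10)={0}
  fail(6) 'daa': from fail(5)=1 chase 'a': 1→0 ⇒ 1;  out=∅∪out(1)=∅
  fail(12) 'baa': from fail(11)=1 chase 'a': 1→0 ⇒ 1;  out=∅∪out(1)=∅
  fail(16) 'adb': from fail(15)=4 chase 'b': 4→0 ⇒ 10;  out=∅∪out(10)=∅
  fail(7) 'daad': from fail(6)=1 chase 'd': 1 ⇒ 15;  out=∅∪out(15)=∅
  fail(13) 'baab': from fail(12)=1 chase 'b': 1→0 ⇒ 10;  out=∅∪out(10)=∅
  fail(17) 'adba': from fail(16)=10 chase 'a': 10 ⇒ 11;  out={3}∪out(11)={3}
  fail(8) 'daadb': from fail(7)=15 chase 'b': 15 ⇒ 16;  out=∅∪out(16)=∅
  fail(14) 'baaba': from fail(13)=10 chase 'a': 10 ⇒ 11;  out={2}∪out(11)={2}
  fail(9) 'daadba': from fail(8)=16 chase 'a': 16 ⇒ 17;  out={1}∪out(17)={1,3}

Run:
i=0 'd': node 0→4
i=1 'd': node 4→4 (fail-walked)
i=2 'a': node 4→5
i=3 'c': node 5→2 (fail-walked)
i=4 'a': node 2→1 (fail-walked)
i=5 'b': node 1→10 (fail-walked)
i=6 'c': node 10→0 (fail-walked)
i=7 'c': node 0→0
i=8 'a': node 0→1
i=9 'a': node 1→1 (fail-walked)
i=10 'c': node 1→2
i=11 'b': node 2→3  → match P0@[9:11]
i=12 'a': node 3→11 (fail-walked)
i=13 'b': node 11→10 (fail-walked)
i=14 'b': node 10→10 (fail-walked)
i=15 'a': node 10→11
i=16 'a': node 11→12
i=17 'b': node 12→13
i=18 'a': node 13→14  → match P2@[14:18]
i=19 'a': node 14→12 (fail-walked)
i=20 'd': node 12→15 (fail-walked)
i=21 'a': node 15→5 (fail-walked)
i=22 'a': node 5→6
i=23 'd': node 6→7
i=24 'b': node 7→8
i=25 'a': node 8→9  → match P1@[20:25],P3@[22:25]
i=26 'c': node 9→2 (fail-walked)
i=27 'a': node 2→1 (fail-walked)
i=28 'd': node 1→15
i=29 'b': node 15→16
i=30 'a': node 16→17  → match P3@[27:30]
i=31 'd': node 17→15 (fail-walked)
i=32 'a': node 15→5 (fail-walked)
i=33 'a': node 5→6
i=34 'd': node 6→7
i=35 'b': node 7→8
i=36 'a': node 8→9  → match P1@[31:36],P3@[33:36]
i=37 'a': node 9→12 (fail-walked)
i=38 'd': node 12→15 (fail-walked)
i=39 'd': node 15→4 (fail-walked)
i=40 'd': node 4→4 (fail-walked)
i=41 'a': node 4→5
i=42 'a': node 5→6
i=43 'd': node 6→7
i=44 'b': node 7→8
i=45 'a': node 8→9  → match P1@[40:45],P3@[42:45]
i=46 'a': node 9→12 (fail-walked)
i=47 'a': node 12→1 (fail-walked)
i=48 'd': node 1→15
i=49 'b': node 15→16
i=50 'a': node 16→17  → match P3@[47:50]
i=51 'a': node 17→12 (fail-walked)
i=52 'b': node 12→13
i=53 'd': node 13→4 (fail-walked)
i=54 'c': node 4→0 (fail-walked)
i=55 'b': node 0→10

All matches (sorted): [[11,0],[18,2],[25,1],[25,3],[30,3],[36,1],[36,3],[45,1],[45,3],[50,3]]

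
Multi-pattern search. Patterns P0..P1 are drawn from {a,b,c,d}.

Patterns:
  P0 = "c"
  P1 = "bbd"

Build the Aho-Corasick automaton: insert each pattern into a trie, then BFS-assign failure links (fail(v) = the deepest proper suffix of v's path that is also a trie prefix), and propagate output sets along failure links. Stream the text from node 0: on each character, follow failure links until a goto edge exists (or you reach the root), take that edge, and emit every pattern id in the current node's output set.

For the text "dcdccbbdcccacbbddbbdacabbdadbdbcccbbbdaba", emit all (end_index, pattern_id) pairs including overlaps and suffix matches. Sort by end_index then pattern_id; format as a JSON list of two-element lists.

Build automaton:
Trie (insert patterns):
  0='ε' goto b→2 c→1
  1='c' goto ·  ←P0
  2='b' goto b→3
  3='bb' goto d→4
  4='bbd' goto ·  ←P1

Failure links (BFS by depth):
  n1('c'): parent n0 fail=0; on 'c' 0 → fail=0;  out {0}∪∅={0}
  n2('b'): parent n0 fail=0; on 'b' 0 → fail=0;  out ∅∪∅=∅
  n3('bb'): parent n2 fail=0; on 'b' 0 → fail=2;  out ∅∪∅=∅
  n4('bbd'): parent n3 fail=2; on 'd' 2→0 → fail=0;  out {1}∪∅={1}

Text stream:
[0] read 'd'  n0⇒n0
[1] read 'c'  n0⇒n1  emit P0@[1:1]
[2] read 'd'  n1⇒n0 (fail-walked)
[3] read 'c'  n0⇒n1  emit P0@[3:3]
[4] read 'c'  n1⇒n1 (fail-walked)  emit P0@[4:4]
[5] read 'b'  n1⇒n2 (fail-walked)
[6] read 'b'  n2⇒n3
[7] read 'd'  n3⇒n4  emit P1@[5:7]
[8] read 'c'  n4⇒n1 (fail-walked)  emit P0@[8:8]
[9] read 'c'  n1⇒n1 (fail-walked)  emit P0@[9:9]
[10] read 'c'  n1⇒n1 (fail-walked)  emit P0@[10:10]
[11] read 'a'  n1⇒n0 (fail-walked)
[12] read 'c'  n0⇒n1  emit P0@[12:12]
[13] read 'b'  n1⇒n2 (fail-walked)
[14] read 'b'  n2⇒n3
[15] read 'd'  n3⇒n4  emit P1@[13:15]
[16] read 'd'  n4⇒n0 (fail-walked)
[17] read 'b'  n0⇒n2
[18] read 'b'  n2⇒n3
[19] read 'd'  n3⇒n4  emit P1@[17:19]
[20] read 'a'  n4⇒n0 (fail-walked)
[21] read 'c'  n0⇒n1  emit P0@[21:21]
[22] read 'a'  n1⇒n0 (fail-walked)
[23] read 'b'  n0⇒n2
[24] read 'b'  n2⇒n3
[25] read 'd'  n3⇒n4  emit P1@[23:25]
[26] read 'a'  n4⇒n0 (fail-walked)
[27] read 'd'  n0⇒n0
[28] read 'b'  n0⇒n2
[29] read 'd'  n2⇒n0 (fail-walked)
[30] read 'b'  n0⇒n2
[31] read 'c'  n2⇒n1 (fail-walked)  emit P0@[31:31]
[32] read 'c'  n1⇒n1 (fail-walked)  emit P0@[32:32]
[33] read 'c'  n1⇒n1 (fail-walked)  emit P0@[33:33]
[34] read 'b'  n1⇒n2 (fail-walked)
[35] read 'b'  n2⇒n3
[36] read 'b'  n3⇒n3 (fail-walked)
[37] read 'd'  n3⇒n4  emit P1@[35:37]
[38] read 'a'  n4⇒n0 (fail-walked)
[39] read 'b'  n0⇒n2
[40] read 'a'  n2⇒n0 (fail-walked)

All matches (sorted): [[1,0],[3,0],[4,0],[7,1],[8,0],[9,0],[10,0],[12,0],[15,1],[19,1],[21,0],[25,1],[31,0],[32,0],[33,0],[37,1]]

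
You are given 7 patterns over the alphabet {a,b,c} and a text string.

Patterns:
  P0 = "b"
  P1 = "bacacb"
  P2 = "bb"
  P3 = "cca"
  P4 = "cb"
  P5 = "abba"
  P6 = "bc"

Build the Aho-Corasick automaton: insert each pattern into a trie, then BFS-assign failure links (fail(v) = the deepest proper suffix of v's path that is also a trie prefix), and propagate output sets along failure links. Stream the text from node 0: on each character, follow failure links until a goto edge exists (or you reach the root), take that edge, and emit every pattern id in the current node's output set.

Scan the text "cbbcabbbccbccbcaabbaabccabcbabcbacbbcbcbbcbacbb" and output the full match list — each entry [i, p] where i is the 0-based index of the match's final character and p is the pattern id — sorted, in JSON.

Construct AC machine:
Trie nodes:
  n0 'ε': a→12 b→1 c→8
  n1 'b': a→2 b→7 c→16  [P0 ends]
  n2 'ba': c→3
  n3 'bac': a→4
  n4 'baca': c→5
  n5 'bacac': b→6
  n6 'bacacb': ·  [P1 ends]
  n7 'bb': ·  [P2 ends]
  n8 'c': b→11 c→9
  n9 'cc': a→10
  n10 'cca': ·  [P3 ends]
  n11 'cb': ·  [P4 ends]
  n12 'a': b→13
  n13 'ab': b→14
  n14 'abb': a→15
  n15 'abba': ·  [P5 ends]
  n16 'bc': ·  [P6 ends]

BFS fail/out derivation:
  fail(1) 'b': from fail(0)=0 chase 'b': 0 ⇒ 0;  out={0}∪out(0)={0}
  fail(8) 'c': from fail(0)=0 chase 'c': 0 ⇒ 0;  out=∅∪out(0)=∅
  fail(12) 'a': from fail(0)=0 chase 'a': 0 ⇒ 0;  out=∅∪out(0)=∅
  fail(2) 'ba': from fail(1)=0 chase 'a': 0 ⇒ 12;  out=∅∪out(12)=∅
  fail(7) 'bb': from fail(1)=0 chase 'b': 0 ⇒ 1;  out={2}∪out(1)={0,2}
  fail(9) 'cc': from fail(8)=0 chase 'c': 0 ⇒ 8;  out=∅∪out(8)=∅
  fail(11) 'cb': from fail(8)=0 chase 'b': 0 ⇒ 1;  out={4}∪out(1)={0,4}
  fail(13) 'ab': from fail(12)=0 chase 'b': 0 ⇒ 1;  out=∅∪out(1)={0}
  fail(16) 'bc': from fail(1)=0 chase 'c': 0 ⇒ 8;  out={6}∪out(8)={6}
  fail(3) 'bac': from fail(2)=12 chase 'c': 12→0 ⇒ 8;  out=∅∪out(8)=∅
  fail(10) 'cca': from fail(9)=8 chase 'a': 8→0 ⇒ 12;  out={3}∪out(12)={3}
  fail(14) 'abb': from fail(13)=1 chase 'b': 1 ⇒ 7;  out=∅∪out(7)={0,2}
  fail(4) 'baca': from fail(3)=8 chase 'a': 8→0 ⇒ 12;  out=∅∪out(12)=∅
  fail(15) 'abba': from fail(14)=7 chase 'a': 7→1 ⇒ 2;  out={5}∪out(2)={5}
  fail(5) 'bacac': from fail(4)=12 chase 'c': 12→0 ⇒ 8;  out=∅∪out(8)=∅
  fail(6) 'bacacb': from fail(5)=8 chase 'b': 8 ⇒ 11;  out={1}∪out(11)={0,1,4}

Scan:
i=0 'c': node 0→8
i=1 'b': node 8→11  ** P0@[1:1],P4@[0:1]
i=2 'b': node 11→7 (fail-walked)  ** P0@[2:2],P2@[1:2]
i=3 'c': node 7→16 (fail-walked)  ** P6@[2:3]
i=4 'a': node 16→12 (fail-walked)
i=5 'b': node 12→13  ** P0@[5:5]
i=6 'b': node 13→14  ** P0@[6:6],P2@[5:6]
i=7 'b': node 14→7 (fail-walked)  ** P0@[7:7],P2@[6:7]
i=8 'c': node 7→16 (fail-walked)  ** P6@[7:8]
i=9 'c': node 16→9 (fail-walked)
i=10 'b': node 9→11 (fail-walked)  ** P0@[10:10],P4@[9:10]
i=11 'c': node 11→16 (fail-walked)  ** P6@[10:11]
i=12 'c': node 16→9 (fail-walked)
i=13 'b': node 9→11 (fail-walked)  ** P0@[13:13],P4@[12:13]
i=14 'c': node 11→16 (fail-walked)  ** P6@[13:14]
i=15 'a': node 16→12 (fail-walked)
i=16 'a': node 12→12 (fail-walked)
i=17 'b': node 12→13  ** P0@[17:17]
i=18 'b': node 13→14  ** P0@[18:18],P2@[17:18]
i=19 'a': node 14→15  ** P5@[16:19]
i=20 'a': node 15→12 (fail-walked)
i=21 'b': node 12→13  ** P0@[21:21]
i=22 'c': node 13→16 (fail-walked)  ** P6@[21:22]
i=23 'c': node 16→9 (fail-walked)
i=24 'a': node 9→10  ** P3@[22:24]
i=25 'b': node 10→13 (fail-walked)  ** P0@[25:25]
i=26 'c': node 13→16 (fail-walked)  ** P6@[25:26]
i=27 'b': node 16→11 (fail-walked)  ** P0@[27:27],P4@[26:27]
i=28 'a': node 11→2 (fail-walked)
i=29 'b': node 2→13 (fail-walked)  ** P0@[29:29]
i=30 'c': node 13→16 (fail-walked)  ** P6@[29:30]
i=31 'b': node 16→11 (fail-walked)  ** P0@[31:31],P4@[30:31]
i=32 'a': node 11→2 (fail-walked)
i=33 'c': node 2→3
i=34 'b': node 3→11 (fail-walked)  ** P0@[34:34],P4@[33:34]
i=35 'b': node 11→7 (fail-walked)  ** P0@[35:35],P2@[34:35]
i=36 'c': node 7→16 (fail-walked)  ** P6@[35:36]
i=37 'b': node 16→11 (fail-walked)  ** P0@[37:37],P4@[36:37]
i=38 'c': node 11→16 (fail-walked)  ** P6@[37:38]
i=39 'b': node 16→11 (fail-walked)  ** P0@[39:39],P4@[38:39]
i=40 'b': node 11→7 (fail-walked)  ** P0@[40:40],P2@[39:40]
i=41 'c': node 7→16 (fail-walked)  ** P6@[40:41]
i=42 'b': node 16→11 (fail-walked)  ** P0@[42:42],P4@[41:42]
i=43 'a': node 11→2 (fail-walked)
i=44 'c': node 2→3
i=45 'b': node 3→11 (fail-walked)  ** P0@[45:45],P4@[44:45]
i=46 'b': node 11→7 (fail-walked)  ** P0@[46:46],P2@[45:46]

Result: [[1,0],[1,4],[2,0],[2,2],[3,6],[5,0],[6,0],[6,2],[7,0],[7,2],[8,6],[10,0],[10,4],[11,6],[13,0],[13,4],[14,6],[17,0],[18,0],[18,2],[19,5],[21,0],[22,6],[24,3],[25,0],[26,6],[27,0],[27,4],[29,0],[30,6],[31,0],[31,4],[34,0],[34,4],[35,0],[35,2],[36,6],[37,0],[37,4],[38,6],[39,0],[39,4],[40,0],[40,2],[41,6],[42,0],[42,4],[45,0],[45,4],[46,0],[46,2]]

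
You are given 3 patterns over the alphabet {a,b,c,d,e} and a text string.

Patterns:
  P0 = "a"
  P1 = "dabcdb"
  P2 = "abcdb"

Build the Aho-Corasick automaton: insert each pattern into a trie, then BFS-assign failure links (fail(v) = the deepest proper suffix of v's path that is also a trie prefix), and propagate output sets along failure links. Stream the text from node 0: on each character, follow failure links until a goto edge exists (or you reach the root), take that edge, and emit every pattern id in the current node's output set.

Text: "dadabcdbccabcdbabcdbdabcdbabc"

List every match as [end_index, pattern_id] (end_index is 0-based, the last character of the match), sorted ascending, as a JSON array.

Construct AC machine:
Trie (insert patterns):
  n0 'ε': a→1 d→2
  n1 'a': b→8  [P0 ends]
  n2 'd': a→3
  n3 'da': b→4
  n4 'dab': c→5
  n5 'dabc': d→6
  n6 'dabcd': b→7
  n7 'dabcdb': ·  [P1 ends]
  n8 'ab': c→9
  n9 'abc': d→10
  n10 'abcd': b→11
  n11 'abcdb': ·  [P2 ends]

BFS fail/out derivation:
  fail(1) 'a': from fail(0)=0 chase 'a': 0 ⇒ 0;  out={0}∪out(0)={0}
  fail(2) 'd': from fail(0)=0 chase 'd': 0 ⇒ 0;  out=∅∪out(0)=∅
  fail(3) 'da': from fail(2)=0 chase 'a': 0 ⇒ 1;  out=∅∪out(1)={0}
  fail(8) 'ab': from fail(1)=0 chase 'b': 0 ⇒ 0;  out=∅∪out(0)=∅
  fail(4) 'dab': from fail(3)=1 chase 'b': 1 ⇒ 8;  out=∅∪out(8)=∅
  fail(9) 'abc': from fail(8)=0 chase 'c': 0 ⇒ 0;  out=∅∪out(0)=∅
  fail(5) 'dabc': from fail(4)=8 chase 'c': 8 ⇒ 9;  out=∅∪out(9)=∅
  fail(10) 'abcd': from fail(9)=0 chase 'd': 0 ⇒ 2;  out=∅∪out(2)=∅
  fail(6) 'dabcd': from fail(5)=9 chase 'd': 9 ⇒ 10;  out=∅∪out(10)=∅
  fail(11) 'abcdb': from fail(10)=2 chase 'b': 2→0 ⇒ 0;  out={2}∪out(0)={2}
  fail(7) 'dabcdb': from fail(6)=10 chase 'b': 10 ⇒ 11;  out={1}∪out(11)={1,2}

Scan:
[0] read 'd'  n0⇒n2
[1] read 'a'  n2⇒n3  emit P0@[1:1]
[2] read 'd'  n3⇒n2 (fail-walked)
[3] read 'a'  n2⇒n3  emit P0@[3:3]
[4] read 'b'  n3⇒n4
[5] read 'c'  n4⇒n5
[6] read 'd'  n5⇒n6
[7] read 'b'  n6⇒n7  emit P1@[2:7],P2@[3:7]
[8] read 'c'  n7⇒n0 (fail-walked)
[9] read 'c'  n0⇒n0
[10] read 'a'  n0⇒n1  emit P0@[10:10]
[11] read 'b'  n1⇒n8
[12] read 'c'  n8⇒n9
[13] read 'd'  n9⇒n10
[14] read 'b'  n10⇒n11  emit P2@[10:14]
[15] read 'a'  n11⇒n1 (fail-walked)  emit P0@[15:15]
[16] read 'b'  n1⇒n8
[17] read 'c'  n8⇒n9
[18] read 'd'  n9⇒n10
[19] read 'b'  n10⇒n11  emit P2@[15:19]
[20] read 'd'  n11⇒n2 (fail-walked)
[21] read 'a'  n2⇒n3  emit P0@[21:21]
[22] read 'b'  n3⇒n4
[23] read 'c'  n4⇒n5
[24] read 'd'  n5⇒n6
[25] read 'b'  n6⇒n7  emit P1@[20:25],P2@[21:25]
[26] read 'a'  n7⇒n1 (fail-walked)  emit P0@[26:26]
[27] read 'b'  n1⇒n8
[28] read 'c'  n8⇒n9

Matches: [[1,0],[3,0],[7,1],[7,2],[10,0],[14,2],[15,0],[19,2],[21,0],[25,1],[25,2],[26,0]]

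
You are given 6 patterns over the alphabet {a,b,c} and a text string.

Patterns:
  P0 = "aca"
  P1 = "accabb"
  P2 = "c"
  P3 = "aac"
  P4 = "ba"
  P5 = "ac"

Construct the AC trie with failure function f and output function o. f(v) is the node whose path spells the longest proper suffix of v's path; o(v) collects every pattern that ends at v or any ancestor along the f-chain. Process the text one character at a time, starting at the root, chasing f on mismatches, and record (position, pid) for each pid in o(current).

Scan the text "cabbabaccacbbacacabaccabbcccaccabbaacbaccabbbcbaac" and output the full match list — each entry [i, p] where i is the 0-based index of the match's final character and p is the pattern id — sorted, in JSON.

Construct AC machine:
Trie (insert patterns):
  n0 'ε': a→1 b→11 c→8
  n1 'a': a→9 c→2
  n2 'ac': a→3 c→4  ←P5
  n3 'aca': ·  ←P0
  n4 'acc': a→5
  n5 'acca': b→6
  n6 'accab': b→7
  n7 'accabb': ·  ←P1
  n8 'c': ·  ←P2
  n9 'aa': c→10
  n10 'aac': ·  ←P3
  n11 'b': a→12
  n12 'ba': ·  ←P4

BFS fail/out derivation:
  fail(1) 'a': from fail(0)=0 chase 'a': 0 ⇒ 0;  out=∅∪out(0)=∅
  fail(8) 'c': from fail(0)=0 chase 'c': 0 ⇒ 0;  out={2}∪out(0)={2}
  fail(11) 'b': from fail(0)=0 chase 'b': 0 ⇒ 0;  out=∅∪out(0)=∅
  fail(2) 'ac': from fail(1)=0 chase 'c': 0 ⇒ 8;  out={5}∪out(8)={2,5}
  fail(9) 'aa': from fail(1)=0 chase 'a': 0 ⇒ 1;  out=∅∪out(1)=∅
  fail(12) 'ba': from fail(11)=0 chase 'a': 0 ⇒ 1;  out={4}∪out(1)={4}
  fail(3) 'aca': from fail(2)=8 chase 'a': 8→0 ⇒ 1;  out={0}∪out(1)={0}
  fail(4) 'acc': from fail(2)=8 chase 'c': 8→0 ⇒ 8;  out=∅∪out(8)={2}
  fail(10) 'aac': from fail(9)=1 chase 'c': 1 ⇒ 2;  out={3}∪out(2)={2,3,5}
  fail(5) 'acca': from fail(4)=8 chase 'a': 8→0 ⇒ 1;  out=∅∪out(1)=∅
  fail(6) 'accab': from fail(5)=1 chase 'b': 1→0 ⇒ 11;  out=∅∪out(11)=∅
  fail(7) 'accabb': from fail(6)=11 chase 'b': 11→0 ⇒ 11;  out={1}∪out(11)={1}

Scan:
i=0 'c': node 0→8  → match P2@[0:0]
i=1 'a': node 8→1 ·f
i=2 'b': node 1→11 ·f
i=3 'b': node 11→11 ·f
i=4 'a': node 11→12  → match P4@[3:4]
i=5 'b': node 12→11 ·f
i=6 'a': node 11→12  → match P4@[5:6]
i=7 'c': node 12→2 ·f  → match P2@[7:7],P5@[6:7]
i=8 'c': node 2→4  → match P2@[8:8]
i=9 'a': node 4→5
i=10 'c': node 5→2 ·f  → match P2@[10:10],P5@[9:10]
i=11 'b': node 2→11 ·f
i=12 'b': node 11→11 ·f
i=13 'a': node 11→12  → match P4@[12:13]
i=14 'c': node 12→2 ·f  → match P2@[14:14],P5@[13:14]
i=15 'a': node 2→3  → match P0@[13:15]
i=16 'c': node 3→2 ·f  → match P2@[16:16],P5@[15:16]
i=17 'a': node 2→3  → match P0@[15:17]
i=18 'b': node 3→11 ·f
i=19 'a': node 11→12  → match P4@[18:19]
i=20 'c': node 12→2 ·f  → match P2@[20:20],P5@[19:20]
i=21 'c': node 2→4  → match P2@[21:21]
i=22 'a': node 4→5
i=23 'b': node 5→6
i=24 'b': node 6→7  → match P1@[19:24]
i=25 'c': node 7→8 ·f  → match P2@[25:25]
i=26 'c': node 8→8 ·f  → match P2@[26:26]
i=27 'c': node 8→8 ·f  → match P2@[27:27]
i=28 'a': node 8→1 ·f
i=29 'c': node 1→2  → match P2@[29:29],P5@[28:29]
i=30 'c': node 2→4  → match P2@[30:30]
i=31 'a': node 4→5
i=32 'b': node 5→6
i=33 'b': node 6→7  → match P1@[28:33]
i=34 'a': node 7→12 ·f  → match P4@[33:34]
i=35 'a': node 12→9 ·f
i=36 'c': node 9→10  → match P2@[36:36],P3@[34:36],P5@[35:36]
i=37 'b': node 10→11 ·f
i=38 'a': node 11→12  → match P4@[37:38]
i=39 'c': node 12→2 ·f  → match P2@[39:39],P5@[38:39]
i=40 'c': node 2→4  → match P2@[40:40]
i=41 'a': node 4→5
i=42 'b': node 5→6
i=43 'b': node 6→7  → match P1@[38:43]
i=44 'b': node 7→11 ·f
i=45 'c': node 11→8 ·f  → match P2@[45:45]
i=46 'b': node 8→11 ·f
i=47 'a': node 11→12  → match P4@[46:47]
i=48 'a': node 12→9 ·f
i=49 'c': node 9→10  → match P2@[49:49],P3@[47:49],P5@[48:49]

All matches (sorted): [[0,2],[4,4],[6,4],[7,2],[7,5],[8,2],[10,2],[10,5],[13,4],[14,2],[14,5],[15,0],[16,2],[16,5],[17,0],[19,4],[20,2],[20,5],[21,2],[24,1],[25,2],[26,2],[27,2],[29,2],[29,5],[30,2],[33,1],[34,4],[36,2],[36,3],[36,5],[38,4],[39,2],[39,5],[40,2],[43,1],[45,2],[47,4],[49,2],[49,3],[49,5]]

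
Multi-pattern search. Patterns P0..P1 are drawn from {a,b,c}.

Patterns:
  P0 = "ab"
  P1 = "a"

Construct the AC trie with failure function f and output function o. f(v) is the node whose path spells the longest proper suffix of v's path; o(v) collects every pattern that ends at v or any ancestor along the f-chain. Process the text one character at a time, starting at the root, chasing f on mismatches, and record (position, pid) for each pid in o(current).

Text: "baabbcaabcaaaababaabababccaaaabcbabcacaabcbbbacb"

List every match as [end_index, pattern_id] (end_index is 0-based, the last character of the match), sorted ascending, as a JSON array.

Build automaton:
Trie nodes:
  n0 'ε': a→1
  n1 'a': b→2  [P1 ends]
  n2 'ab': ·  [P0 ends]

Failure links (BFS by depth):
  n1('a'): parent n0 fail=0; on 'a' 0 → fail=0;  out {1}∪∅={1}
  n2('ab'): parent n1 fail=0; on 'b' 0 → fail=0;  out {0}∪∅={0}

Run:
[0] read 'b'  n0⇒n0
[1] read 'a'  n0⇒n1  ** P1@[1:1]
[2] read 'a'  n1⇒n1 (fail-walked)  ** P1@[2:2]
[3] read 'b'  n1⇒n2  ** P0@[2:3]
[4] read 'b'  n2⇒n0 (fail-walked)
[5] read 'c'  n0⇒n0
[6] read 'a'  n0⇒n1  ** P1@[6:6]
[7] read 'a'  n1⇒n1 (fail-walked)  ** P1@[7:7]
[8] read 'b'  n1⇒n2  ** P0@[7:8]
[9] read 'c'  n2⇒n0 (fail-walked)
[10] read 'a'  n0⇒n1  ** P1@[10:10]
[11] read 'a'  n1⇒n1 (fail-walked)  ** P1@[11:11]
[12] read 'a'  n1⇒n1 (fail-walked)  ** P1@[12:12]
[13] read 'a'  n1⇒n1 (fail-walked)  ** P1@[13:13]
[14] read 'b'  n1⇒n2  ** P0@[13:14]
[15] read 'a'  n2⇒n1 (fail-walked)  ** P1@[15:15]
[16] read 'b'  n1⇒n2  ** P0@[15:16]
[17] read 'a'  n2⇒n1 (fail-walked)  ** P1@[17:17]
[18] read 'a'  n1⇒n1 (fail-walked)  ** P1@[18:18]
[19] read 'b'  n1⇒n2  ** P0@[18:19]
[20] read 'a'  n2⇒n1 (fail-walked)  ** P1@[20:20]
[21] read 'b'  n1⇒n2  ** P0@[20:21]
[22] read 'a'  n2⇒n1 (fail-walked)  ** P1@[22:22]
[23] read 'b'  n1⇒n2  ** P0@[22:23]
[24] read 'c'  n2⇒n0 (fail-walked)
[25] read 'c'  n0⇒n0
[26] read 'a'  n0⇒n1  ** P1@[26:26]
[27] read 'a'  n1⇒n1 (fail-walked)  ** P1@[27:27]
[28] read 'a'  n1⇒n1 (fail-walked)  ** P1@[28:28]
[29] read 'a'  n1⇒n1 (fail-walked)  ** P1@[29:29]
[30] read 'b'  n1⇒n2  ** P0@[29:30]
[31] read 'c'  n2⇒n0 (fail-walked)
[32] read 'b'  n0⇒n0
[33] read 'a'  n0⇒n1  ** P1@[33:33]
[34] read 'b'  n1⇒n2  ** P0@[33:34]
[35] read 'c'  n2⇒n0 (fail-walked)
[36] read 'a'  n0⇒n1  ** P1@[36:36]
[37] read 'c'  n1⇒n0 (fail-walked)
[38] read 'a'  n0⇒n1  ** P1@[38:38]
[39] read 'a'  n1⇒n1 (fail-walked)  ** P1@[39:39]
[40] read 'b'  n1⇒n2  ** P0@[39:40]
[41] read 'c'  n2⇒n0 (fail-walked)
[42] read 'b'  n0⇒n0
[43] read 'b'  n0⇒n0
[44] read 'b'  n0⇒n0
[45] read 'a'  n0⇒n1  ** P1@[45:45]
[46] read 'c'  n1⇒n0 (fail-walked)
[47] read 'b'  n0⇒n0

All matches (sorted): [[1,1],[2,1],[3,0],[6,1],[7,1],[8,0],[10,1],[11,1],[12,1],[13,1],[14,0],[15,1],[16,0],[17,1],[18,1],[19,0],[20,1],[21,0],[22,1],[23,0],[26,1],[27,1],[28,1],[29,1],[30,0],[33,1],[34,0],[36,1],[38,1],[39,1],[40,0],[45,1]]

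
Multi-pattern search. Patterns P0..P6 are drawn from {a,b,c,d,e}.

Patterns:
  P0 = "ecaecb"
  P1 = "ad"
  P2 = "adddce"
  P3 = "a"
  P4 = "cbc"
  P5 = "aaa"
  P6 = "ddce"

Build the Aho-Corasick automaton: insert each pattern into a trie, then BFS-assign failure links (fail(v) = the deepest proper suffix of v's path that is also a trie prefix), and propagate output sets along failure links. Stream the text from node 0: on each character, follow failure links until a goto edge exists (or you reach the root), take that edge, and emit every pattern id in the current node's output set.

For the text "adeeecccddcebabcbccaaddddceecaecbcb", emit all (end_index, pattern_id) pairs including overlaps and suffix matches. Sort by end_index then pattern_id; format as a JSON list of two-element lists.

Build automaton:
Trie (insert patterns):
  0='ε' goto a→7 c→13 d→18 e→1
  1='e' goto c→2
  2='ec' goto a→3
  3='eca' goto e→4
  4='ecae' goto c→5
  5='ecaec' goto b→6
  6='ecaecb' goto ·  [P0 ends]
  7='a' goto a→16 d→8  [P3 ends]
  8='ad' goto d→9  [P1 ends]
  9='add' goto d→10
  10='addd' goto c→11
  11='adddc' goto e→12
  12='adddce' goto ·  [P2 ends]
  13='c' goto b→14
  14='cb' goto c→15
  15='cbc' goto ·  [P4 ends]
  16='aa' goto a→17
  17='aaa' goto ·  [P5 ends]
  18='d' goto d→19
  19='dd' goto c→20
  20='ddc' goto e→21
  21='ddce' goto ·  [P6 ends]

Failure links (BFS by depth):
  fail(1) 'e': from fail(0)=0 chase 'e': 0 ⇒ 0;  out=∅∪out(0)=∅
  fail(7) 'a': from fail(0)=0 chase 'a': 0 ⇒ 0;  out={3}∪out(0)={3}
  fail(13) 'c': from fail(0)=0 chase 'c': 0 ⇒ 0;  out=∅∪out(0)=∅
  fail(18) 'd': from fail(0)=0 chase 'd': 0 ⇒ 0;  out=∅∪out(0)=∅
  fail(2) 'ec': from fail(1)=0 chase 'c': 0 ⇒ 13;  out=∅∪out(13)=∅
  fail(8) 'ad': from fail(7)=0 chase 'd': 0 ⇒ 18;  out={1}∪out(18)={1}
  fail(14) 'cb': from fail(13)=0 chase 'b': 0 ⇒ 0;  out=∅∪out(0)=∅
  fail(16) 'aa': from fail(7)=0 chase 'a': 0 ⇒ 7;  out=∅∪out(7)={3}
  fail(19) 'dd': from fail(18)=0 chase 'd': 0 ⇒ 18;  out=∅∪out(18)=∅
  fail(3) 'eca': from fail(2)=13 chase 'a': 13→0 ⇒ 7;  out=∅∪out(7)={3}
  fail(9) 'add': from fail(8)=18 chase 'd': 18 ⇒ 19;  out=∅∪out(19)=∅
  fail(15) 'cbc': from fail(14)=0 chase 'c': 0 ⇒ 13;  out={4}∪out(13)={4}
  fail(17) 'aaa': from fail(16)=7 chase 'a': 7 ⇒ 16;  out={5}∪out(16)={3,5}
  fail(20) 'ddc': from fail(19)=18 chase 'c': 18→0 ⇒ 13;  out=∅∪out(13)=∅
  fail(4) 'ecae': from fail(3)=7 chase 'e': 7→0 ⇒ 1;  out=∅∪out(1)=∅
  fail(10) 'addd': from fail(9)=19 chase 'd': 19→18 ⇒ 19;  out=∅∪out(19)=∅
  fail(21) 'ddce': from fail(20)=13 chase 'e': 13→0 ⇒ 1;  out={6}∪out(1)={6}
  fail(5) 'ecaec': from fail(4)=1 chase 'c': 1 ⇒ 2;  out=∅∪out(2)=∅
  fail(11) 'adddc': from fail(10)=19 chase 'c': 19 ⇒ 20;  out=∅∪out(20)=∅
  fail(6) 'ecaecb': from fail(5)=2 chase 'b': 2→13 ⇒ 14;  out={0}∪out(14)={0}
  fail(12) 'adddce': from fail(11)=20 chase 'e': 20 ⇒ 21;  out={2}∪out(21)={2,6}

Text stream:
i=0 'a': node 0→7  ** P3@[0:0]
i=1 'd': node 7→8  ** P1@[0:1]
i=2 'e': node 8→1 (fail-walked)
i=3 'e': node 1→1 (fail-walked)
i=4 'e': node 1→1 (fail-walked)
i=5 'c': node 1→2
i=6 'c': node 2→13 (fail-walked)
i=7 'c': node 13→13 (fail-walked)
i=8 'd': node 13→18 (fail-walked)
i=9 'd': node 18→19
i=10 'c': node 19→20
i=11 'e': node 20→21  ** P6@[8:11]
i=12 'b': node 21→0 (fail-walked)
i=13 'a': node 0→7  ** P3@[13:13]
i=14 'b': node 7→0 (fail-walked)
i=15 'c': node 0→13
i=16 'b': node 13→14
i=17 'c': node 14→15  ** P4@[15:17]
i=18 'c': node 15→13 (fail-walked)
i=19 'a': node 13→7 (fail-walked)  ** P3@[19:19]
i=20 'a': node 7→16  ** P3@[20:20]
i=21 'd': node 16→8 (fail-walked)  ** P1@[20:21]
i=22 'd': node 8→9
i=23 'd': node 9→10
i=24 'd': node 10→19 (fail-walked)
i=25 'c': node 19→20
i=26 'e': node 20→21  ** P6@[23:26]
i=27 'e': node 21→1 (fail-walked)
i=28 'c': node 1→2
i=29 'a': node 2→3  ** P3@[29:29]
i=30 'e': node 3→4
i=31 'c': node 4→5
i=32 'b': node 5→6  ** P0@[27:32]
i=33 'c': node 6→15 (fail-walked)  ** P4@[31:33]
i=34 'b': node 15→14 (fail-walked)

All matches (sorted): [[0,3],[1,1],[11,6],[13,3],[17,4],[19,3],[20,3],[21,1],[26,6],[29,3],[32,0],[33,4]]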